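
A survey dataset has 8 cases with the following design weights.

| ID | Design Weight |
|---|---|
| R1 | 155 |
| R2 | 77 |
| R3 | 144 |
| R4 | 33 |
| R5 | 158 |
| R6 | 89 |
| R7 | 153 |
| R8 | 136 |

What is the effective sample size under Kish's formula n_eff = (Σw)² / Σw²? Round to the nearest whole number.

7

Σ wᵢ = 155 + 77 + 144 + 33 + 158 + 89 + 153 + 136 = 945
Σ wᵢ² = 24025 + 5929 + 20736 + 1089 + 24964 + 7921 + 23409 + 18496 = 126569
n_eff = 945² / 126569 = 893025 / 126569 = 7.0556376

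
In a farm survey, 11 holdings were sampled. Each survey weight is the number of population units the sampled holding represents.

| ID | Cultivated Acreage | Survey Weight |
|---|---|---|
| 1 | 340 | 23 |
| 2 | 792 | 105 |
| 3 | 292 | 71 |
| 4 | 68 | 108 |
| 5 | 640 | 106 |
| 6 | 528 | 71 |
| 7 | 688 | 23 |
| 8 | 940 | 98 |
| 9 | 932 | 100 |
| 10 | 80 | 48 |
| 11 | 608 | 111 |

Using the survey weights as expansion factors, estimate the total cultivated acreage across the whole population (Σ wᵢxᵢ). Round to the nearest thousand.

497000

Weighted total = 340×23 + 792×105 + 292×71 + 68×108 + 640×106 + 528×71 + 688×23 + 940×98 + 932×100 + 80×48 + 608×111
  = 496856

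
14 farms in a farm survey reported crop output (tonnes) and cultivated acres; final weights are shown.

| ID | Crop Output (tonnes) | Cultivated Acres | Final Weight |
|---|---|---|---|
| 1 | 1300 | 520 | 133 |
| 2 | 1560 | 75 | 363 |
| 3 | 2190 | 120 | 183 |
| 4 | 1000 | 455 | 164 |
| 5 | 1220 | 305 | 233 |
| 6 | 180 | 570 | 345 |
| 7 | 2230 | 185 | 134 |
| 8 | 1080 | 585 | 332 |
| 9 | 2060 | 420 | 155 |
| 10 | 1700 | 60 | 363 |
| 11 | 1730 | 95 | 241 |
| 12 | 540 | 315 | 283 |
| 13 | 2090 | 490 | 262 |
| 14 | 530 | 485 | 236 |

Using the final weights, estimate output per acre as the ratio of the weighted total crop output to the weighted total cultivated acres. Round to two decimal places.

Σ wᵢ·y = 4486500
Σ wᵢ·x = 1121450
Ratio = 4486500 / 1121450 = 4.0006242

4.00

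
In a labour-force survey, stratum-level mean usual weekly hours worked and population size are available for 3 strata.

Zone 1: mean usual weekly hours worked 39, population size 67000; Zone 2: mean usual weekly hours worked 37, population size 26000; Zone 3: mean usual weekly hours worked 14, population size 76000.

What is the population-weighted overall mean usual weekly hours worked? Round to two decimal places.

Σ Nₕ·x̄ₕ = 39×67000 + 37×26000 + 14×76000
  = 4639000
Σ Nₕ = 67000 + 26000 + 76000 = 169000
Overall mean = 4639000 / 169000 = 27.449704

27.45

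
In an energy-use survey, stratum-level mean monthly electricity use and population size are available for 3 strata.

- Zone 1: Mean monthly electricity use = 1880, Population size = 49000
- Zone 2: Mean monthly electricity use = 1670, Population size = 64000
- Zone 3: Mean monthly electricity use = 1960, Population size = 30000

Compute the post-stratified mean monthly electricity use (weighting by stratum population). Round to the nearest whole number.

Σ Nₕ·x̄ₕ = 1880×49000 + 1670×64000 + 1960×30000
  = 92120000 + 106880000 + 58800000 = 257800000
Σ Nₕ = 49000 + 64000 + 30000 = 143000
Overall mean = 257800000 / 143000 = 1802.7972

1803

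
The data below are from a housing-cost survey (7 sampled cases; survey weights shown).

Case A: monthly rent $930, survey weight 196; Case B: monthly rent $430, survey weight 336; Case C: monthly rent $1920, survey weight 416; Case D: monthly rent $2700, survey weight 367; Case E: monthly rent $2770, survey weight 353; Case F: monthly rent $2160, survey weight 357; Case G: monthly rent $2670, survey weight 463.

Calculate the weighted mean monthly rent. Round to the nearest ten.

2050

Weighted sum = 5101520
Sum of weights = 196 + 336 + 416 + 367 + 353 + 357 + 463 = 2488
Weighted mean = 5101520 / 2488 = 2050.4502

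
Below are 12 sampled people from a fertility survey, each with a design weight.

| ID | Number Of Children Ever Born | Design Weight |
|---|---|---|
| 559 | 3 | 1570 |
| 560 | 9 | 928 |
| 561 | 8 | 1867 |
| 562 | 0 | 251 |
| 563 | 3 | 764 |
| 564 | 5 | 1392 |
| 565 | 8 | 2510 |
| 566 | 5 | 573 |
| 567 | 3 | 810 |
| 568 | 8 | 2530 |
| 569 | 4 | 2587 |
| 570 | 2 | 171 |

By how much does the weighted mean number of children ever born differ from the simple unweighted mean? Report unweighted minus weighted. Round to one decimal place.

Unweighted sum = 3 + 9 + 8 + 0 + 3 + 5 + 8 + 5 + 3 + 8 + 4 + 2 = 58
Unweighted mean = 58 / 12 = 4.8333333
Weighted sum = 3×1570 + 9×928 + 8×1867 + 0×251 + 3×764 + 5×1392 + 8×2510 + 5×573 + 3×810 + 8×2530 + 4×2587 + 2×171
  = 4710 + 8352 + 14936 + 0 + 2292 + 6960 + 20080 + 2865 + 2430 + 20240 + 10348 + 342 = 93555
Sum of weights = 1570 + 928 + 1867 + 251 + 764 + 1392 + 2510 + 573 + 810 + 2530 + 2587 + 171 = 15953
Weighted mean = 93555 / 15953 = 5.8644142
Difference (unweighted minus weighted) = -1.0310809

-1.0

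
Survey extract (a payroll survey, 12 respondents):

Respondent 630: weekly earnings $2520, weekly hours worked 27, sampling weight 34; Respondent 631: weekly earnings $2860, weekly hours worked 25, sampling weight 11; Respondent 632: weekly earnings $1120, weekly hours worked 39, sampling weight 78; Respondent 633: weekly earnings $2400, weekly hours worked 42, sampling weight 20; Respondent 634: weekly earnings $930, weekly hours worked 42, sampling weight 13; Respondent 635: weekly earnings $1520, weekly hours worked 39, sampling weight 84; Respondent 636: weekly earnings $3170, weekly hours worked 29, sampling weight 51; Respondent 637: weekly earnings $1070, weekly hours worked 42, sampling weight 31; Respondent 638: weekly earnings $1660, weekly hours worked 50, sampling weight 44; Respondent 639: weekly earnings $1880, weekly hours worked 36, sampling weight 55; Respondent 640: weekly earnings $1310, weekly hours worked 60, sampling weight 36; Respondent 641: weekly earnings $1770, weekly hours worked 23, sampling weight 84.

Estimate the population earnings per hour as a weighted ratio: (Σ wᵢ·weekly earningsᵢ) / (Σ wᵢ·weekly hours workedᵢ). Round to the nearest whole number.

48

Σ wᵢ·y = 2520×34 + 2860×11 + 1120×78 + 2400×20 + 930×13 + 1520×84 + 3170×51 + 1070×31 + 1660×44 + 1880×55 + 1310×36 + 1770×84
  = 85680 + 31460 + 87360 + 48000 + 12090 + 127680 + 161670 + 33170 + 73040 + 103400 + 47160 + 148680 = 959390
Σ wᵢ·x = 19950
Ratio = 959390 / 19950 = 48.089724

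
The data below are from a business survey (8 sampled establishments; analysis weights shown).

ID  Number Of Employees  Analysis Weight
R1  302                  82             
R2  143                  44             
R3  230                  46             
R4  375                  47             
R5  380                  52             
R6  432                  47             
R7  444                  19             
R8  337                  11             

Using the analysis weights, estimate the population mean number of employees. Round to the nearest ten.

Weighted sum = 111468
Sum of weights = 82 + 44 + 46 + 47 + 52 + 47 + 19 + 11 = 348
Weighted mean = 111468 / 348 = 320.31034

320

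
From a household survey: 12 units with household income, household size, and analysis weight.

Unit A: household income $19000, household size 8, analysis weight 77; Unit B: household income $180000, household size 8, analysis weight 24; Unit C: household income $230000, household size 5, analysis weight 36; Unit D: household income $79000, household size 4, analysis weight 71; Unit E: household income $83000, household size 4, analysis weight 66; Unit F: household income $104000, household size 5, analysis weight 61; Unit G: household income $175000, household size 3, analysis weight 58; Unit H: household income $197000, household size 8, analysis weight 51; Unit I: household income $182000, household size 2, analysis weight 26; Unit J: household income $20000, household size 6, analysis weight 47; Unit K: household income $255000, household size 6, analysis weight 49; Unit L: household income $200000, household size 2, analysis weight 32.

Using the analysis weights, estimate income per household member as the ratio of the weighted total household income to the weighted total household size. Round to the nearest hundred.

24500

Σ wᵢ·y = 19000×77 + 180000×24 + 230000×36 + 79000×71 + 83000×66 + 104000×61 + 175000×58 + 197000×51 + 182000×26 + 20000×47 + 255000×49 + 200000×32
  = 1463000 + 4320000 + 8280000 + 5609000 + 5478000 + 6344000 + 10150000 + 10047000 + 4732000 + 940000 + 12495000 + 6400000 = 76258000
Σ wᵢ·x = 3115
Ratio = 76258000 / 3115 = 24480.899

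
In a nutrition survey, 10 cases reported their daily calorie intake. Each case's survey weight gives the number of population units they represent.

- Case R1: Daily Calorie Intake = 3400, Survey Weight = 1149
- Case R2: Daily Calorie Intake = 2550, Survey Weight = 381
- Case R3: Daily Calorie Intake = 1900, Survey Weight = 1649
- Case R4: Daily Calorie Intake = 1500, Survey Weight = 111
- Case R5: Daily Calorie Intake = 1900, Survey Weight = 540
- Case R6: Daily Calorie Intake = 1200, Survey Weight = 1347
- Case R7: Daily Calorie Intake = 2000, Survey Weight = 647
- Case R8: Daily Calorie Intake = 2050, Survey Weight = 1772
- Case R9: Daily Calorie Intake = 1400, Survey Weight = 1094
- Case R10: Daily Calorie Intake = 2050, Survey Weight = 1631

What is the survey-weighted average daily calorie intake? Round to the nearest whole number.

Weighted sum = 3400×1149 + 2550×381 + 1900×1649 + 1500×111 + 1900×540 + 1200×1347 + 2000×647 + 2050×1772 + 1400×1094 + 2050×1631
  = 20621900
Sum of weights = 1149 + 381 + 1649 + 111 + 540 + 1347 + 647 + 1772 + 1094 + 1631 = 10321
Weighted mean = 20621900 / 10321 = 1998.0525

1998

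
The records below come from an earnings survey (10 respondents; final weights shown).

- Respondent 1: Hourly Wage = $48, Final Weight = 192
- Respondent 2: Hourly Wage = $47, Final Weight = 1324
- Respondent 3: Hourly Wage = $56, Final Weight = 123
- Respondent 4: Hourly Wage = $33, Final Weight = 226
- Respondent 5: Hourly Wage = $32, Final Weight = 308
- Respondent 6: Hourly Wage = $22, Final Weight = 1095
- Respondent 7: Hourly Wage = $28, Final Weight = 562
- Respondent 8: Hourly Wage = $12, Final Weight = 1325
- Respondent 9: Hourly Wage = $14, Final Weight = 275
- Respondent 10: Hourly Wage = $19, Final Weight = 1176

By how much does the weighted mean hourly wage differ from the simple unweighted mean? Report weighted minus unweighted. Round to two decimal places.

-4.22

Unweighted sum = 48 + 47 + 56 + 33 + 32 + 22 + 28 + 12 + 14 + 19 = 311
Unweighted mean = 311 / 10 = 31.1
Weighted sum = 48×192 + 47×1324 + 56×123 + 33×226 + 32×308 + 22×1095 + 28×562 + 12×1325 + 14×275 + 19×1176
  = 9216 + 62228 + 6888 + 7458 + 9856 + 24090 + 15736 + 15900 + 3850 + 22344 = 177566
Sum of weights = 192 + 1324 + 123 + 226 + 308 + 1095 + 562 + 1325 + 275 + 1176 = 6606
Weighted mean = 177566 / 6606 = 26.879503
Difference (weighted minus unweighted) = -4.2204965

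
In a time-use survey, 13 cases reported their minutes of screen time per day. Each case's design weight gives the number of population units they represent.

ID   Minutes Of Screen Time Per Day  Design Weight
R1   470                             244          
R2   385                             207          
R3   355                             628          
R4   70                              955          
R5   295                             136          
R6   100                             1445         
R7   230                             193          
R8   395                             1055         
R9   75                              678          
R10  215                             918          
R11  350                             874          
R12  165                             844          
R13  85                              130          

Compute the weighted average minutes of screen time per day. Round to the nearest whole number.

Weighted sum = 1834330
Sum of weights = 8307
Weighted mean = 1834330 / 8307 = 220.81738

221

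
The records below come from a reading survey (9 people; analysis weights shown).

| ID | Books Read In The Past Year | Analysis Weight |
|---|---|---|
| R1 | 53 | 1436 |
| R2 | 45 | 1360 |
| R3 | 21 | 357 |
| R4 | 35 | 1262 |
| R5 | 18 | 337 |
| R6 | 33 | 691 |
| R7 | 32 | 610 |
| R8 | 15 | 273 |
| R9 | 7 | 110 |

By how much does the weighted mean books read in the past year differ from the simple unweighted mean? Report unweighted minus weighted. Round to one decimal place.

Unweighted sum = 53 + 45 + 21 + 35 + 18 + 33 + 32 + 15 + 7 = 259
Unweighted mean = 259 / 9 = 28.777778
Weighted sum = 53×1436 + 45×1360 + 21×357 + 35×1262 + 18×337 + 33×691 + 32×610 + 15×273 + 7×110
  = 242229
Sum of weights = 1436 + 1360 + 357 + 1262 + 337 + 691 + 610 + 273 + 110 = 6436
Weighted mean = 242229 / 6436 = 37.636576
Difference (unweighted minus weighted) = -8.8587977

-8.9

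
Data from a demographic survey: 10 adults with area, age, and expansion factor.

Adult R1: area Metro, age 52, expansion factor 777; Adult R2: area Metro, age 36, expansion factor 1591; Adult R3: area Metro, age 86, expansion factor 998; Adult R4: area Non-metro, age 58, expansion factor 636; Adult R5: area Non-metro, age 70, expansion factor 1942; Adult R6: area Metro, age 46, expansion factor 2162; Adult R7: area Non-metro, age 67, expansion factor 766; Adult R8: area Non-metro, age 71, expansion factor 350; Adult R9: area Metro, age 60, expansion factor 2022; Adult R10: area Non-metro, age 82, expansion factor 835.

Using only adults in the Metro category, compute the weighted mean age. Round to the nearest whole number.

54

Metro rows: R1, R2, R3, R6, R9
Weighted sum = 52×777 + 36×1591 + 86×998 + 46×2162 + 60×2022
  = 40404 + 57276 + 85828 + 99452 + 121320 = 404280
Sum of weights = 777 + 1591 + 998 + 2162 + 2022 = 7550
Weighted mean = 404280 / 7550 = 53.54702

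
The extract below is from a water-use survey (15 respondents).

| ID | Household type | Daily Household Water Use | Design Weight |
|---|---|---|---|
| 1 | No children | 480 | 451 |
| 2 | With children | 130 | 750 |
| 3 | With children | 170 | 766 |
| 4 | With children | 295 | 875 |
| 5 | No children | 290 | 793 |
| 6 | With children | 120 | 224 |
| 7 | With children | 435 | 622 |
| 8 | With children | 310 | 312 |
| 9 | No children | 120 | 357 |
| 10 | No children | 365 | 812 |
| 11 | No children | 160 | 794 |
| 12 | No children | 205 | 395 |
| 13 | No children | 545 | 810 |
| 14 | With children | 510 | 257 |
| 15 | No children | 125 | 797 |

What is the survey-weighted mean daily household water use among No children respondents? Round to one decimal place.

No children rows: 1, 5, 9, 10, 11, 12, 13, 15
Weighted sum = 1534760
Sum of weights = 451 + 793 + 357 + 812 + 794 + 395 + 810 + 797 = 5209
Weighted mean = 1534760 / 5209 = 294.63621

294.6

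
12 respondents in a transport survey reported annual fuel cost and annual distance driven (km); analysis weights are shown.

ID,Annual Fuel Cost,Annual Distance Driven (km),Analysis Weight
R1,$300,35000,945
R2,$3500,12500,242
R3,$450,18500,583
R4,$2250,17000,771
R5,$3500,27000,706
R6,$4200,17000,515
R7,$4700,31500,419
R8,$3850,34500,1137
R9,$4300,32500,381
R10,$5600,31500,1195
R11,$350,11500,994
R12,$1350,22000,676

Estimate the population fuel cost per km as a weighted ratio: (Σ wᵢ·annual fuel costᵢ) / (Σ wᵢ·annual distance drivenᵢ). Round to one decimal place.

0.1

Σ wᵢ·y = 300×945 + 3500×242 + 450×583 + 2250×771 + 3500×706 + 4200×515 + 4700×419 + 3850×1137 + 4300×381 + 5600×1195 + 350×994 + 1350×676
  = 23699150
Σ wᵢ·x = 35000×945 + 12500×242 + 18500×583 + 17000×771 + 27000×706 + 17000×515 + 31500×419 + 34500×1137 + 32500×381 + 31500×1195 + 11500×994 + 22000×676
  = 33075000 + 3025000 + 10785500 + 13107000 + 19062000 + 8755000 + 13198500 + 39226500 + 12382500 + 37642500 + 11431000 + 14872000 = 216562500
Ratio = 23699150 / 216562500 = 0.1094333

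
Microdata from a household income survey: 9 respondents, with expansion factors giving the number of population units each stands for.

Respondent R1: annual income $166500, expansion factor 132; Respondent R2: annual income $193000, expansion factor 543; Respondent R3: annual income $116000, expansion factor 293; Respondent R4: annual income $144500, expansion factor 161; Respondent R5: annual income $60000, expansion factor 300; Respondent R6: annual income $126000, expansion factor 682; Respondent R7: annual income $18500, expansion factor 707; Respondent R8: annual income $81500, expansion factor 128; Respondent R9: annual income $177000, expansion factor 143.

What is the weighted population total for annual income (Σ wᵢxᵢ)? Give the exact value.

336784000

Weighted total = 166500×132 + 193000×543 + 116000×293 + 144500×161 + 60000×300 + 126000×682 + 18500×707 + 81500×128 + 177000×143
  = 21978000 + 104799000 + 33988000 + 23264500 + 18000000 + 85932000 + 13079500 + 10432000 + 25311000 = 336784000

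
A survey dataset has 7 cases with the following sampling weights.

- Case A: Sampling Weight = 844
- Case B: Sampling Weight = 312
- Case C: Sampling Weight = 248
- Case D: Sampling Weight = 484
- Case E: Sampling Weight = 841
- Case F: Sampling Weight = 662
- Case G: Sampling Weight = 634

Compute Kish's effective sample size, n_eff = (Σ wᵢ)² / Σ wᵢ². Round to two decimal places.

Σ wᵢ = 844 + 312 + 248 + 484 + 841 + 662 + 634 = 4025
Σ wᵢ² = 712336 + 97344 + 61504 + 234256 + 707281 + 438244 + 401956 = 2652921
n_eff = 4025² / 2652921 = 16200625 / 2652921 = 6.1067122

6.11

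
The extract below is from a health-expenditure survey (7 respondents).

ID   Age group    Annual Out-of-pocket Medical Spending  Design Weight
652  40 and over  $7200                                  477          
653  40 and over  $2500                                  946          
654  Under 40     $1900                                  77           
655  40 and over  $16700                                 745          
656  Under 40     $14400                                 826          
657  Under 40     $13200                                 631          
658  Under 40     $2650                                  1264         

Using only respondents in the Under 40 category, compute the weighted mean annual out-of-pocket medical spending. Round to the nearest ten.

Under 40 rows: 654, 656, 657, 658
Weighted sum = 1900×77 + 14400×826 + 13200×631 + 2650×1264
  = 146300 + 11894400 + 8329200 + 3349600 = 23719500
Sum of weights = 77 + 826 + 631 + 1264 = 2798
Weighted mean = 23719500 / 2798 = 8477.3052

8480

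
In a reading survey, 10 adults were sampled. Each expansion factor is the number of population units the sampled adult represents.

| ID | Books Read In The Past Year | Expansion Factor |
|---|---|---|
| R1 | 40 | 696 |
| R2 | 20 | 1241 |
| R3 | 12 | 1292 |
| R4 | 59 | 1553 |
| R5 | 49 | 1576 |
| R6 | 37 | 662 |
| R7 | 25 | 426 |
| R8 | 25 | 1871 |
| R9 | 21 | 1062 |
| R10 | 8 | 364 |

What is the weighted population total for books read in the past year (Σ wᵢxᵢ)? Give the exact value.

Weighted total = 40×696 + 20×1241 + 12×1292 + 59×1553 + 49×1576 + 37×662 + 25×426 + 25×1871 + 21×1062 + 8×364
  = 344148

344148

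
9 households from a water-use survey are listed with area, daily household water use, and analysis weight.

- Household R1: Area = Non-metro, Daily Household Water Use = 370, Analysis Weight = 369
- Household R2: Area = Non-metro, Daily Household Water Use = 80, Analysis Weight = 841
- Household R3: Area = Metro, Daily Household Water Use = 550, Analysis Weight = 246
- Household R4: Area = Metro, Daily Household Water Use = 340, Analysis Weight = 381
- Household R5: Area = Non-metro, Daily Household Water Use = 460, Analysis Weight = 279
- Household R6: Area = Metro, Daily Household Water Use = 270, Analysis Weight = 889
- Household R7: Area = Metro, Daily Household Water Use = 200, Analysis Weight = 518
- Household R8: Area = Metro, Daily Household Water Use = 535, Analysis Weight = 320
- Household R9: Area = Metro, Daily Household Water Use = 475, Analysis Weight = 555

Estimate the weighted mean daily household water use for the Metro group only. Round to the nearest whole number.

Metro rows: R3, R4, R6, R7, R8, R9
Weighted sum = 550×246 + 340×381 + 270×889 + 200×518 + 535×320 + 475×555
  = 135300 + 129540 + 240030 + 103600 + 171200 + 263625 = 1043295
Sum of weights = 246 + 381 + 889 + 518 + 320 + 555 = 2909
Weighted mean = 1043295 / 2909 = 358.64386

359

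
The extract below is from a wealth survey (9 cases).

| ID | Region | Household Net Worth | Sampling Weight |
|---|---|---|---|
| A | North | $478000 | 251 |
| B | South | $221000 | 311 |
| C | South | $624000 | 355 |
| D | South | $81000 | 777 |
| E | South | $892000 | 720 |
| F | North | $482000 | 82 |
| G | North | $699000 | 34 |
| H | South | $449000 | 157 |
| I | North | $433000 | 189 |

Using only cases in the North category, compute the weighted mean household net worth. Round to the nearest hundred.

476800

North rows: A, F, G, I
Weighted sum = 478000×251 + 482000×82 + 699000×34 + 433000×189
  = 119978000 + 39524000 + 23766000 + 81837000 = 265105000
Sum of weights = 556
Weighted mean = 265105000 / 556 = 476807.55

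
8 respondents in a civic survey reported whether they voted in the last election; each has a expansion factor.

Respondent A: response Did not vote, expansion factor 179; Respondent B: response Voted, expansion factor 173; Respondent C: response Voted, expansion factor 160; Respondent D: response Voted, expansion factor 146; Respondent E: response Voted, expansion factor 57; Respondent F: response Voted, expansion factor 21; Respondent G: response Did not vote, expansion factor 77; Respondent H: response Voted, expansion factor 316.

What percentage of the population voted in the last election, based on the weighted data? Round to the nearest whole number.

Sum of weights for 'Voted' = 173 + 160 + 146 + 57 + 21 + 316 = 873
Total weight = 179 + 173 + 160 + 146 + 57 + 21 + 77 + 316 = 1129
Weighted proportion = 873 / 1129 = 0.77325066 → 77.325066%

77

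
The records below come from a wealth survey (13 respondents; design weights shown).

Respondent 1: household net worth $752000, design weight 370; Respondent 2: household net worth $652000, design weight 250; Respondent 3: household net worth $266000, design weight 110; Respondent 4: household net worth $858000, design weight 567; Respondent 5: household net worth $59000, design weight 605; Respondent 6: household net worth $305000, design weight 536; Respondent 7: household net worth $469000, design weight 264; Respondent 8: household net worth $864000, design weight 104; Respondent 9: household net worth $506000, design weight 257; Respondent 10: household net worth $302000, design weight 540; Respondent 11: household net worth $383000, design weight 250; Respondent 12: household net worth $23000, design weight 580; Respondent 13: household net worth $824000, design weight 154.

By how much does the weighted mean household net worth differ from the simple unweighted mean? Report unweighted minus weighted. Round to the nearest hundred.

67800

Unweighted sum = 6263000
Unweighted mean = 6263000 / 13 = 481769.23
Weighted sum = 1898941000
Sum of weights = 4587
Weighted mean = 1898941000 / 4587 = 413983.21
Difference (unweighted minus weighted) = 67786.017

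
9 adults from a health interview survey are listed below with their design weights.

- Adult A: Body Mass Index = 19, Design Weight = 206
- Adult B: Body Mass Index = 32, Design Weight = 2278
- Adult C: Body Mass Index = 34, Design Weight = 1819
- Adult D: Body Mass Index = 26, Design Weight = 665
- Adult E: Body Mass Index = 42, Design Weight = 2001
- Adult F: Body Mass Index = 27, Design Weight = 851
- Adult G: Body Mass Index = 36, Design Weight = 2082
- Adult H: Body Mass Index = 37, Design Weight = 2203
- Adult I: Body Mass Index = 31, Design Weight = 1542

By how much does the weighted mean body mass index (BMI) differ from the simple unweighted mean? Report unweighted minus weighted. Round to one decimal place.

-2.7

Unweighted sum = 19 + 32 + 34 + 26 + 42 + 27 + 36 + 37 + 31 = 284
Unweighted mean = 284 / 9 = 31.555556
Weighted sum = 19×206 + 32×2278 + 34×1819 + 26×665 + 42×2001 + 27×851 + 36×2082 + 37×2203 + 31×1542
  = 467230
Sum of weights = 206 + 2278 + 1819 + 665 + 2001 + 851 + 2082 + 2203 + 1542 = 13647
Weighted mean = 467230 / 13647 = 34.236829
Difference (unweighted minus weighted) = -2.6812731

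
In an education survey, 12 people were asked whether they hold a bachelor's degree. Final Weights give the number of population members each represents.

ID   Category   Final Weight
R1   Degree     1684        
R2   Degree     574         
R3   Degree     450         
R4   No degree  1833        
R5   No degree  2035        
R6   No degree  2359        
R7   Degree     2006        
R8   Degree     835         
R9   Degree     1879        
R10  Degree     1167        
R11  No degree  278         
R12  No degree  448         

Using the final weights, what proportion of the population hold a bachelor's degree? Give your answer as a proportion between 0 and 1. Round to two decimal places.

Sum of weights for 'Degree' = 1684 + 574 + 450 + 2006 + 835 + 1879 + 1167 = 8595
Total weight = 1684 + 574 + 450 + 1833 + 2035 + 2359 + 2006 + 835 + 1879 + 1167 + 278 + 448 = 15548
Weighted proportion = 8595 / 15548 = 0.55280422

0.55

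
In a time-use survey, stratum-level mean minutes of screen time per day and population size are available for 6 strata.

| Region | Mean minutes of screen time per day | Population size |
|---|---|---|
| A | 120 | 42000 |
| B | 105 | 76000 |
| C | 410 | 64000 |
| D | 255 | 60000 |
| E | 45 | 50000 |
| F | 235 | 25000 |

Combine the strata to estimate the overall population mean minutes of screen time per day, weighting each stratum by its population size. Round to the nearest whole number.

198

Σ Nₕ·x̄ₕ = 120×42000 + 105×76000 + 410×64000 + 255×60000 + 45×50000 + 235×25000
  = 5040000 + 7980000 + 26240000 + 15300000 + 2250000 + 5875000 = 62685000
Σ Nₕ = 317000
Overall mean = 62685000 / 317000 = 197.74448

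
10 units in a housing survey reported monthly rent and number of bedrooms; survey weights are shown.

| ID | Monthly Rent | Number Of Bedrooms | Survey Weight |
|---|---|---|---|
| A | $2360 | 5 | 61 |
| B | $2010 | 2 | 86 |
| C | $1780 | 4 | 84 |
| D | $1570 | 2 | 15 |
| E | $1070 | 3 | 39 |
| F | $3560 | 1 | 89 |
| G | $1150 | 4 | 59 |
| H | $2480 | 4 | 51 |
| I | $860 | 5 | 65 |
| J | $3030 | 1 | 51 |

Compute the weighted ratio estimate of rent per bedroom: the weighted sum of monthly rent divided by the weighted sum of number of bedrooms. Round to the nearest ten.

670

Σ wᵢ·y = 2360×61 + 2010×86 + 1780×84 + 1570×15 + 1070×39 + 3560×89 + 1150×59 + 2480×51 + 860×65 + 3030×51
  = 143960 + 172860 + 149520 + 23550 + 41730 + 316840 + 67850 + 126480 + 55900 + 154530 = 1253220
Σ wᵢ·x = 5×61 + 2×86 + 4×84 + 2×15 + 3×39 + 1×89 + 4×59 + 4×51 + 5×65 + 1×51
  = 1865
Ratio = 1253220 / 1865 = 671.96783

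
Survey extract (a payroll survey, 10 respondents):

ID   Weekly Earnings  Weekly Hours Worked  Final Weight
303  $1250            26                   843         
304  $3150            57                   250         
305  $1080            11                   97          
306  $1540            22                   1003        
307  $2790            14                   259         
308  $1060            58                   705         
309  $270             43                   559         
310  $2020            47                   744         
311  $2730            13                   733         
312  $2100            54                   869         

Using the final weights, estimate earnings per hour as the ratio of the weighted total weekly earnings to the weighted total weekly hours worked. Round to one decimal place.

Σ wᵢ·y = 1250×843 + 3150×250 + 1080×97 + 1540×1003 + 2790×259 + 1060×705 + 270×559 + 2020×744 + 2730×733 + 2100×869
  = 10440340
Σ wᵢ·x = 26×843 + 57×250 + 11×97 + 22×1003 + 14×259 + 58×705 + 43×559 + 47×744 + 13×733 + 54×869
  = 21918 + 14250 + 1067 + 22066 + 3626 + 40890 + 24037 + 34968 + 9529 + 46926 = 219277
Ratio = 10440340 / 219277 = 47.612563

47.6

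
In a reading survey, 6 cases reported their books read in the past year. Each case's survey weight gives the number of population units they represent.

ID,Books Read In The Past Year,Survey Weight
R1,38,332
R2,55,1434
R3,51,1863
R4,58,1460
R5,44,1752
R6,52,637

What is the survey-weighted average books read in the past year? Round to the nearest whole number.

51

Weighted sum = 381391
Sum of weights = 332 + 1434 + 1863 + 1460 + 1752 + 637 = 7478
Weighted mean = 381391 / 7478 = 51.001738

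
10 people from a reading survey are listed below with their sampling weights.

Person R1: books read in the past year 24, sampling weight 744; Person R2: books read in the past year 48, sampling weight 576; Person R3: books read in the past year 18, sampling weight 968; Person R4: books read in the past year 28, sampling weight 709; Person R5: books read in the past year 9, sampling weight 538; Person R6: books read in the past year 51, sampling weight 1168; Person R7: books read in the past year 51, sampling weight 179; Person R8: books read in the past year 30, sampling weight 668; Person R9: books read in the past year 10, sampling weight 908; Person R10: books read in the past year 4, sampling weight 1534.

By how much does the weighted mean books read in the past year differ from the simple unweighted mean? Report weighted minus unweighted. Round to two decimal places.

-3.33

Unweighted sum = 24 + 48 + 18 + 28 + 9 + 51 + 51 + 30 + 10 + 4 = 273
Unweighted mean = 273 / 10 = 27.3
Weighted sum = 24×744 + 48×576 + 18×968 + 28×709 + 9×538 + 51×1168 + 51×179 + 30×668 + 10×908 + 4×1534
  = 17856 + 27648 + 17424 + 19852 + 4842 + 59568 + 9129 + 20040 + 9080 + 6136 = 191575
Sum of weights = 7992
Weighted mean = 191575 / 7992 = 23.970846
Difference (weighted minus unweighted) = -3.3291542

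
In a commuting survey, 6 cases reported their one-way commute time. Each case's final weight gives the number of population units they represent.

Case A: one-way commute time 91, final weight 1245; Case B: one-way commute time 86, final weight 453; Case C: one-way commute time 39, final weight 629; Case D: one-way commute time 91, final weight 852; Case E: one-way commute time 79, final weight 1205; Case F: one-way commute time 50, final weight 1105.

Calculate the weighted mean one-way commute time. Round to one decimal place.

73.7

Weighted sum = 91×1245 + 86×453 + 39×629 + 91×852 + 79×1205 + 50×1105
  = 404761
Sum of weights = 5489
Weighted mean = 404761 / 5489 = 73.74039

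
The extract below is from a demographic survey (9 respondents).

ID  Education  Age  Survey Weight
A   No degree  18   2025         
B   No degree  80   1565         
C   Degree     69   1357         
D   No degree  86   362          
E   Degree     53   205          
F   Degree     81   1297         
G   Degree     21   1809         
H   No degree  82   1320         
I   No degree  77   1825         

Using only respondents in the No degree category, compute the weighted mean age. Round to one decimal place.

No degree rows: A, B, D, H, I
Weighted sum = 18×2025 + 80×1565 + 86×362 + 82×1320 + 77×1825
  = 36450 + 125200 + 31132 + 108240 + 140525 = 441547
Sum of weights = 2025 + 1565 + 362 + 1320 + 1825 = 7097
Weighted mean = 441547 / 7097 = 62.216007

62.2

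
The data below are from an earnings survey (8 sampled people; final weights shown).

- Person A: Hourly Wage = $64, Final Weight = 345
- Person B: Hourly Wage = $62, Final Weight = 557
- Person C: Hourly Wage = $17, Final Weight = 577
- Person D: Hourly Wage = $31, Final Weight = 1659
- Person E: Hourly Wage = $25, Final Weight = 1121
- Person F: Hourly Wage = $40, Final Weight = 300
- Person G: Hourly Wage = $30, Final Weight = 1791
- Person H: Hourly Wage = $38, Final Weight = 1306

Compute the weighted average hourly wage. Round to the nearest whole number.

34

Weighted sum = 64×345 + 62×557 + 17×577 + 31×1659 + 25×1121 + 40×300 + 30×1791 + 38×1306
  = 22080 + 34534 + 9809 + 51429 + 28025 + 12000 + 53730 + 49628 = 261235
Sum of weights = 345 + 557 + 577 + 1659 + 1121 + 300 + 1791 + 1306 = 7656
Weighted mean = 261235 / 7656 = 34.121604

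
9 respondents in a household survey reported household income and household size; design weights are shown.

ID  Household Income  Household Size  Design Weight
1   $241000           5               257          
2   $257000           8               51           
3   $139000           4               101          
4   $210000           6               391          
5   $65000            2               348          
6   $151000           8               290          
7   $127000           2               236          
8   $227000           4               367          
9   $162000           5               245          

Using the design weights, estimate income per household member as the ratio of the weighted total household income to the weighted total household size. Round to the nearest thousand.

37000

Σ wᵢ·y = 241000×257 + 257000×51 + 139000×101 + 210000×391 + 65000×348 + 151000×290 + 127000×236 + 227000×367 + 162000×245
  = 61937000 + 13107000 + 14039000 + 82110000 + 22620000 + 43790000 + 29972000 + 83309000 + 39690000 = 390574000
Σ wᵢ·x = 10624
Ratio = 390574000 / 10624 = 36763.366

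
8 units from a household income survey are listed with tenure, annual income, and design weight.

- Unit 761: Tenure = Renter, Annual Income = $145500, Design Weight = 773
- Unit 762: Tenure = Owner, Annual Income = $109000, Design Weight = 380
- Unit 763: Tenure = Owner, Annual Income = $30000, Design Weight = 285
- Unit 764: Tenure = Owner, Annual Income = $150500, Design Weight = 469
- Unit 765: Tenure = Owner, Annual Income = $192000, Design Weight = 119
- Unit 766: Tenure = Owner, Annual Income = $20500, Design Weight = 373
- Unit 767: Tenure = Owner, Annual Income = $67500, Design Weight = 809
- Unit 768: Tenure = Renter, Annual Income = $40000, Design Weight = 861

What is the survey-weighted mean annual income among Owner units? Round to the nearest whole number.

84459

Owner rows: 762, 763, 764, 765, 766, 767
Weighted sum = 109000×380 + 30000×285 + 150500×469 + 192000×119 + 20500×373 + 67500×809
  = 41420000 + 8550000 + 70584500 + 22848000 + 7646500 + 54607500 = 205656500
Sum of weights = 380 + 285 + 469 + 119 + 373 + 809 = 2435
Weighted mean = 205656500 / 2435 = 84458.522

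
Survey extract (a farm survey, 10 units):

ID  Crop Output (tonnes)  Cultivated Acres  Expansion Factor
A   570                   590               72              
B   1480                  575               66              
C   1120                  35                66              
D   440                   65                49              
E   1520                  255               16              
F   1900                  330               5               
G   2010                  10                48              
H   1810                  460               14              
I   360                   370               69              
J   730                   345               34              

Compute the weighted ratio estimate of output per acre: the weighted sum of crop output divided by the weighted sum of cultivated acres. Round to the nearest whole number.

3

Σ wᵢ·y = 570×72 + 1480×66 + 1120×66 + 440×49 + 1520×16 + 1900×5 + 2010×48 + 1810×14 + 360×69 + 730×34
  = 439500
Σ wᵢ·x = 135835
Ratio = 439500 / 135835 = 3.2355431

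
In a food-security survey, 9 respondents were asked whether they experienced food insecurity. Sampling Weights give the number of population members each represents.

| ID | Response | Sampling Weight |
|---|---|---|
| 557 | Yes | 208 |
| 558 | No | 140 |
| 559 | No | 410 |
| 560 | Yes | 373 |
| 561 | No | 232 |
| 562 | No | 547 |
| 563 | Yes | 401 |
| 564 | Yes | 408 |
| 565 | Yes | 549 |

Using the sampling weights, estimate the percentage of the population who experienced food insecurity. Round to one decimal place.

Sum of weights for 'Yes' = 208 + 373 + 401 + 408 + 549 = 1939
Total weight = 208 + 140 + 410 + 373 + 232 + 547 + 401 + 408 + 549 = 3268
Weighted proportion = 1939 / 3268 = 0.59332925 → 59.332925%

59.3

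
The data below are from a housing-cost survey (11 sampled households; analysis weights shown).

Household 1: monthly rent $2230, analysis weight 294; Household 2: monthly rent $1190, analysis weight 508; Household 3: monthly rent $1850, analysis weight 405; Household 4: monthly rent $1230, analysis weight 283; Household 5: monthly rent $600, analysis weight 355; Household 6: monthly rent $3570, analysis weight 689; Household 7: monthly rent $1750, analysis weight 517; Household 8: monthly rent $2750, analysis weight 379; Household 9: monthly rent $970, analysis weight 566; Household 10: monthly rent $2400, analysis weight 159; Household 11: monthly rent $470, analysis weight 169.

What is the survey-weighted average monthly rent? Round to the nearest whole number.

Weighted sum = 2230×294 + 1190×508 + 1850×405 + 1230×283 + 600×355 + 3570×689 + 1750×517 + 2750×379 + 970×566 + 2400×159 + 470×169
  = 655620 + 604520 + 749250 + 348090 + 213000 + 2459730 + 904750 + 1042250 + 549020 + 381600 + 79430 = 7987260
Sum of weights = 4324
Weighted mean = 7987260 / 4324 = 1847.1924

1847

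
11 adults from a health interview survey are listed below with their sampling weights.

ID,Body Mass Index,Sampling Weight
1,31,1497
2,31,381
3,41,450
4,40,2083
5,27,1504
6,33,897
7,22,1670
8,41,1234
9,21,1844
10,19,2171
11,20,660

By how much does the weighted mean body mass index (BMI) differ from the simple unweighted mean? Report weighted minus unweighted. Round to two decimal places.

Unweighted sum = 31 + 31 + 41 + 40 + 27 + 33 + 22 + 41 + 21 + 19 + 20 = 326
Unweighted mean = 326 / 11 = 29.636364
Weighted sum = 31×1497 + 31×381 + 41×450 + 40×2083 + 27×1504 + 33×897 + 22×1670 + 41×1234 + 21×1844 + 19×2171 + 20×660
  = 46407 + 11811 + 18450 + 83320 + 40608 + 29601 + 36740 + 50594 + 38724 + 41249 + 13200 = 410704
Sum of weights = 1497 + 381 + 450 + 2083 + 1504 + 897 + 1670 + 1234 + 1844 + 2171 + 660 = 14391
Weighted mean = 410704 / 14391 = 28.538948
Difference (weighted minus unweighted) = -1.0974157

-1.10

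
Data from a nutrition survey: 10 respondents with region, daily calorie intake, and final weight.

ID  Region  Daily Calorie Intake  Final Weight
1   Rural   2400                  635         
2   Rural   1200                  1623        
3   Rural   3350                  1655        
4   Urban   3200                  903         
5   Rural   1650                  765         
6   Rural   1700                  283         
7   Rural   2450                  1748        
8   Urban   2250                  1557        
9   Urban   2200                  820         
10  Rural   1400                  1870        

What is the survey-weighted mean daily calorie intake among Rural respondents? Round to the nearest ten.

Rural rows: 1, 2, 3, 5, 6, 7, 10
Weighted sum = 2400×635 + 1200×1623 + 3350×1655 + 1650×765 + 1700×283 + 2450×1748 + 1400×1870
  = 17659800
Sum of weights = 635 + 1623 + 1655 + 765 + 283 + 1748 + 1870 = 8579
Weighted mean = 17659800 / 8579 = 2058.4917

2060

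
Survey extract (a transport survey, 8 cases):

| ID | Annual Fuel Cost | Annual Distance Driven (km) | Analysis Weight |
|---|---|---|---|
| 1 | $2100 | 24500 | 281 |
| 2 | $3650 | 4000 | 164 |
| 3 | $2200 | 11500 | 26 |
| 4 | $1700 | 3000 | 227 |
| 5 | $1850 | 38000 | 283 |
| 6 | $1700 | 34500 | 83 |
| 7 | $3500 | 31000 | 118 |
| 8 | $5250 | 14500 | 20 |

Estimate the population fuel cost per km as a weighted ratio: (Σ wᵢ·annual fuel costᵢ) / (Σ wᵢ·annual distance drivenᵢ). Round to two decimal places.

Σ wᵢ·y = 2100×281 + 3650×164 + 2200×26 + 1700×227 + 1850×283 + 1700×83 + 3500×118 + 5250×20
  = 590100 + 598600 + 57200 + 385900 + 523550 + 141100 + 413000 + 105000 = 2814450
Σ wᵢ·x = 26086000
Ratio = 2814450 / 26086000 = 0.10789121

0.11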